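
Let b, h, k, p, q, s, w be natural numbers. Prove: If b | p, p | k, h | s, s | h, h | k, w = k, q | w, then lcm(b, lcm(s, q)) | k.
Since b | p and p | k, b | k. h | s and s | h, so h = s. Since h | k, s | k. w = k and q | w, so q | k. s | k, so lcm(s, q) | k. Because b | k, lcm(b, lcm(s, q)) | k.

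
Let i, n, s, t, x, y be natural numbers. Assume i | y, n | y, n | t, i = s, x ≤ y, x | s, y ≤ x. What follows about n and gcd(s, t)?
n | gcd(s, t)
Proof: From x ≤ y and y ≤ x, x = y. Since x | s, y | s. From i = s and i | y, s | y. Since y | s, y = s. Since n | y, n | s. n | t, so n | gcd(s, t).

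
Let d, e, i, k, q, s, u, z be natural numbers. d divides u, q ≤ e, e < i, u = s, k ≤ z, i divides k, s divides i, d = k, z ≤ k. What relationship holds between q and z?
q < z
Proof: u = s and d divides u, so d divides s. Since s divides i, d divides i. From d = k, k divides i. Since i divides k, i = k. k ≤ z and z ≤ k, so k = z. i = k, so i = z. q ≤ e and e < i, hence q < i. Since i = z, q < z.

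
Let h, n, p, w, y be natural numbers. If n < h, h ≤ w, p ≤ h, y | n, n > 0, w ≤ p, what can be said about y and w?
y < w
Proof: y | n and n > 0, therefore y ≤ n. From w ≤ p and p ≤ h, w ≤ h. From h ≤ w, h = w. Since n < h, n < w. Since y ≤ n, y < w.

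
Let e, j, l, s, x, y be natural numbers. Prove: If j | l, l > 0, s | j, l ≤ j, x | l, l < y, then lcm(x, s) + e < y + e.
j | l and l > 0, thus j ≤ l. Since l ≤ j, j = l. From s | j, s | l. x | l, so lcm(x, s) | l. Since l > 0, lcm(x, s) ≤ l. Since l < y, lcm(x, s) < y. Then lcm(x, s) + e < y + e.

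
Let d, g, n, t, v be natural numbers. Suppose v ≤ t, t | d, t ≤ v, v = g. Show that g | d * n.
t ≤ v and v ≤ t, hence t = v. v = g, so t = g. Because t | d, g | d. Then g | d * n.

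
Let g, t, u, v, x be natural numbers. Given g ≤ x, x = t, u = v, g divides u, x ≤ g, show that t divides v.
g ≤ x and x ≤ g, hence g = x. x = t, so g = t. u = v and g divides u, therefore g divides v. g = t, so t divides v.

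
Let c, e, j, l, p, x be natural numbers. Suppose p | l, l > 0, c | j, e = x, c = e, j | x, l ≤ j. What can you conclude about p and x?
p ≤ x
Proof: c = e and e = x, therefore c = x. c | j, so x | j. Since j | x, j = x. p | l and l > 0, so p ≤ l. l ≤ j, so p ≤ j. j = x, so p ≤ x.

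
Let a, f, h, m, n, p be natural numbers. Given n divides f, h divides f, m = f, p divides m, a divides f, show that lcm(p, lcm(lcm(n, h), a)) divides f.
Because m = f and p divides m, p divides f. n divides f and h divides f, so lcm(n, h) divides f. Since a divides f, lcm(lcm(n, h), a) divides f. Since p divides f, lcm(p, lcm(lcm(n, h), a)) divides f.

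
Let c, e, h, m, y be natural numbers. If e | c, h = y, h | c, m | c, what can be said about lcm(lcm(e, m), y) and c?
lcm(lcm(e, m), y) | c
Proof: Because e | c and m | c, lcm(e, m) | c. h = y and h | c, so y | c. Because lcm(e, m) | c, lcm(lcm(e, m), y) | c.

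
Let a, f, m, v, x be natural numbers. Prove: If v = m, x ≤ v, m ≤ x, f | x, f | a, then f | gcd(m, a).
Because v = m and x ≤ v, x ≤ m. Since m ≤ x, x = m. f | x, so f | m. Since f | a, f | gcd(m, a).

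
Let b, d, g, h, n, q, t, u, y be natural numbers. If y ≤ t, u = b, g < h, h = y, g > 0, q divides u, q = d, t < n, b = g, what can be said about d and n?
d < n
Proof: From u = b and q divides u, q divides b. b = g, so q divides g. Since q = d, d divides g. Since g > 0, d ≤ g. Because h = y and g < h, g < y. y ≤ t, so g < t. Since t < n, g < n. d ≤ g, so d < n.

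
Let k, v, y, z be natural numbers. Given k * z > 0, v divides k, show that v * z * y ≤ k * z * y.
v divides k, hence v * z divides k * z. Since k * z > 0, v * z ≤ k * z. By multiplying by a non-negative, v * z * y ≤ k * z * y.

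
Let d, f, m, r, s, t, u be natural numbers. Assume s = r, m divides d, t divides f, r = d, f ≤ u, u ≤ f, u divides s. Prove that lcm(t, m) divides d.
s = r and r = d, thus s = d. u ≤ f and f ≤ u, therefore u = f. From u divides s, f divides s. s = d, so f divides d. Because t divides f, t divides d. From m divides d, lcm(t, m) divides d.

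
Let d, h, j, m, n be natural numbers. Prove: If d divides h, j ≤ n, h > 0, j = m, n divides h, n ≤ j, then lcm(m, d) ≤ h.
n ≤ j and j ≤ n, hence n = j. j = m, so n = m. Since n divides h, m divides h. d divides h, so lcm(m, d) divides h. h > 0, so lcm(m, d) ≤ h.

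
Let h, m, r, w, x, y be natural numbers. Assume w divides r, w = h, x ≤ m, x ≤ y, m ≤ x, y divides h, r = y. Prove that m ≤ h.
x ≤ m and m ≤ x, therefore x = m. Since w = h and w divides r, h divides r. r = y, so h divides y. Since y divides h, y = h. x ≤ y, so x ≤ h. Since x = m, m ≤ h.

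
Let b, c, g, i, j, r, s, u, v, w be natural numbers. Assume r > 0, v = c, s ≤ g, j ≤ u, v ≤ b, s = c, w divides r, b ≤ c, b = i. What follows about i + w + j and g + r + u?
i + w + j ≤ g + r + u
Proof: v = c and v ≤ b, so c ≤ b. Since b ≤ c, c = b. s = c, so s = b. b = i, so s = i. s ≤ g, so i ≤ g. w divides r and r > 0, therefore w ≤ r. j ≤ u, so w + j ≤ r + u. From i ≤ g, i + w + j ≤ g + r + u.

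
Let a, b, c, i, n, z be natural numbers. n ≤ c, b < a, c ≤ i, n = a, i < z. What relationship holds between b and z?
b < z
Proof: n ≤ c and c ≤ i, so n ≤ i. Since n = a, a ≤ i. Since b < a, b < i. Since i < z, b < z.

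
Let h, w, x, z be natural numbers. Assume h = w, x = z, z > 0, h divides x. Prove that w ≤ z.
x = z and h divides x, therefore h divides z. Because z > 0, h ≤ z. h = w, so w ≤ z.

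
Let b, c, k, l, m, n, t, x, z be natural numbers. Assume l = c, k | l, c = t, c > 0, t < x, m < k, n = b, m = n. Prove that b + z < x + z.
m = n and n = b, thus m = b. Since l = c and k | l, k | c. c > 0, so k ≤ c. Since c = t, k ≤ t. Because t < x, k < x. m < k, so m < x. Since m = b, b < x. Then b + z < x + z.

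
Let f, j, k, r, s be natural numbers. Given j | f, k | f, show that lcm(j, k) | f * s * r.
j | f and k | f, so lcm(j, k) | f. Then lcm(j, k) | f * s. Then lcm(j, k) | f * s * r.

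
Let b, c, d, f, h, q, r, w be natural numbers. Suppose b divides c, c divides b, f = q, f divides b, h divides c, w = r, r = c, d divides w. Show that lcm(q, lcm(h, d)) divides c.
Since b divides c and c divides b, b = c. f = q and f divides b, so q divides b. From b = c, q divides c. From w = r and r = c, w = c. Since d divides w, d divides c. h divides c, so lcm(h, d) divides c. Since q divides c, lcm(q, lcm(h, d)) divides c.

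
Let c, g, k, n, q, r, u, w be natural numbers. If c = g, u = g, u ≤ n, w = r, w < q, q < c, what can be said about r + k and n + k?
r + k < n + k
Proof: c = g and q < c, hence q < g. Because w < q, w < g. u = g and u ≤ n, thus g ≤ n. w < g, so w < n. Since w = r, r < n. Then r + k < n + k.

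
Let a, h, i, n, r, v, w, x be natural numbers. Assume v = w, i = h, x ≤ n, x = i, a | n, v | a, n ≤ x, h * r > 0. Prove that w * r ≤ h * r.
n ≤ x and x ≤ n, hence n = x. x = i and i = h, thus x = h. Because n = x, n = h. Since v | a and a | n, v | n. From n = h, v | h. Since v = w, w | h. Then w * r | h * r. Since h * r > 0, w * r ≤ h * r.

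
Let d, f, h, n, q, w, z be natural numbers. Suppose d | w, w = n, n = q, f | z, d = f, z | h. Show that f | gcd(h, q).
Because f | z and z | h, f | h. w = n and n = q, hence w = q. Because d | w, d | q. From d = f, f | q. Since f | h, f | gcd(h, q).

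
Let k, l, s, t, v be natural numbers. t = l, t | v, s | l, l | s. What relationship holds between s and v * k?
s | v * k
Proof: l | s and s | l, hence l = s. t = l and t | v, therefore l | v. Since l = s, s | v. Then s | v * k.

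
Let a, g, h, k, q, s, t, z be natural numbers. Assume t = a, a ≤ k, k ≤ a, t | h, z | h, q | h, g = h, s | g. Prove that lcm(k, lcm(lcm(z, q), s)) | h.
Because a ≤ k and k ≤ a, a = k. Because t = a, t = k. t | h, so k | h. z | h and q | h, therefore lcm(z, q) | h. Since g = h and s | g, s | h. lcm(z, q) | h, so lcm(lcm(z, q), s) | h. k | h, so lcm(k, lcm(lcm(z, q), s)) | h.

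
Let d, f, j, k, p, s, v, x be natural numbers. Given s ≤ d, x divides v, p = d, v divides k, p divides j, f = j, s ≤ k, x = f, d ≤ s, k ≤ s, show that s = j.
d ≤ s and s ≤ d, so d = s. p = d, so p = s. p divides j, so s divides j. Since k ≤ s and s ≤ k, k = s. Because x = f and f = j, x = j. x divides v and v divides k, therefore x divides k. x = j, so j divides k. k = s, so j divides s. Since s divides j, s = j.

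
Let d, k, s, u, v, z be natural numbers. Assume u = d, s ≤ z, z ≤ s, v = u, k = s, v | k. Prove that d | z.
s ≤ z and z ≤ s, so s = z. k = s and v | k, hence v | s. v = u, so u | s. Since s = z, u | z. u = d, so d | z.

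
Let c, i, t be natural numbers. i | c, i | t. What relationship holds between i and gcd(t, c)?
i | gcd(t, c)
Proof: From i | t and i | c, because common divisors divide the gcd, i | gcd(t, c).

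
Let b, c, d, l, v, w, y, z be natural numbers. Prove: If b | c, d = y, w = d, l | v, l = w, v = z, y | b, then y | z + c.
l = w and w = d, therefore l = d. Since d = y, l = y. v = z and l | v, so l | z. l = y, so y | z. y | b and b | c, thus y | c. Since y | z, y | z + c.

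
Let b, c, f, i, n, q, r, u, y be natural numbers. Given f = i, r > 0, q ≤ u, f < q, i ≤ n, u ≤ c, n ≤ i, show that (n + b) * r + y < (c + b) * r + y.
i ≤ n and n ≤ i, hence i = n. Since f < q and q ≤ u, f < u. Since f = i, i < u. Since i = n, n < u. u ≤ c, so n < c. Then n + b < c + b. Combined with r > 0, by multiplying by a positive, (n + b) * r < (c + b) * r. Then (n + b) * r + y < (c + b) * r + y.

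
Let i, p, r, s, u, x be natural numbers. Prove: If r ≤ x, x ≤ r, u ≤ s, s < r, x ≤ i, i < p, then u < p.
Since r ≤ x and x ≤ r, r = x. u ≤ s and s < r, thus u < r. Since r = x, u < x. x ≤ i and i < p, therefore x < p. u < x, so u < p.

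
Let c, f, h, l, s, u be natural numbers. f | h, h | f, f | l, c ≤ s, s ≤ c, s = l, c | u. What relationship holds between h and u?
h | u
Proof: f | h and h | f, hence f = h. Because c ≤ s and s ≤ c, c = s. Since s = l, c = l. Since c | u, l | u. f | l, so f | u. Since f = h, h | u.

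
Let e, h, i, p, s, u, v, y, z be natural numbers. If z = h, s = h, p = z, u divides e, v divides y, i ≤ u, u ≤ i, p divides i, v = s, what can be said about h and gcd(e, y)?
h divides gcd(e, y)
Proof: From p = z and z = h, p = h. i ≤ u and u ≤ i, hence i = u. p divides i, so p divides u. u divides e, so p divides e. Since p = h, h divides e. v = s and s = h, so v = h. v divides y, so h divides y. From h divides e, h divides gcd(e, y).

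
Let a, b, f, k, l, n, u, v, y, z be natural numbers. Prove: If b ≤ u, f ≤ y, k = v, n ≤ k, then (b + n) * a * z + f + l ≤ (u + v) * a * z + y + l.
From k = v and n ≤ k, n ≤ v. b ≤ u, so b + n ≤ u + v. By multiplying by a non-negative, (b + n) * a ≤ (u + v) * a. By multiplying by a non-negative, (b + n) * a * z ≤ (u + v) * a * z. f ≤ y, so (b + n) * a * z + f ≤ (u + v) * a * z + y. Then (b + n) * a * z + f + l ≤ (u + v) * a * z + y + l.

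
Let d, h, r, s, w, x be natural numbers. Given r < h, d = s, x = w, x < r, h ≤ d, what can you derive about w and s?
w < s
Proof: From x = w and x < r, w < r. Since d = s and h ≤ d, h ≤ s. Since r < h, r < s. Since w < r, w < s.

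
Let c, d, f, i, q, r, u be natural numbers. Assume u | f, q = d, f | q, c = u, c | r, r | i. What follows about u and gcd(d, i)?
u | gcd(d, i)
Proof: q = d and f | q, thus f | d. u | f, so u | d. c | r and r | i, so c | i. Since c = u, u | i. Since u | d, u | gcd(d, i).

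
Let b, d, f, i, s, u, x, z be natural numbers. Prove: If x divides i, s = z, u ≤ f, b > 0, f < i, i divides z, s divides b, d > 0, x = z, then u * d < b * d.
u ≤ f and f < i, so u < i. x = z and x divides i, therefore z divides i. Since i divides z, z = i. Since s = z, s = i. Since s divides b, i divides b. b > 0, so i ≤ b. Since u < i, u < b. Since d > 0, by multiplying by a positive, u * d < b * d.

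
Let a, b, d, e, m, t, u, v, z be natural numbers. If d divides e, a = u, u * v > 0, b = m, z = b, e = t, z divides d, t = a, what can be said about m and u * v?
m ≤ u * v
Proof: z = b and b = m, thus z = m. Since z divides d, m divides d. Because t = a and a = u, t = u. e = t and d divides e, thus d divides t. t = u, so d divides u. Since m divides d, m divides u. Then m divides u * v. u * v > 0, so m ≤ u * v.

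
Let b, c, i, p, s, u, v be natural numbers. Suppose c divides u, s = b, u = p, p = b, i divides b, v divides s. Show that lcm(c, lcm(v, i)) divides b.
Because u = p and p = b, u = b. Since c divides u, c divides b. s = b and v divides s, hence v divides b. Because i divides b, lcm(v, i) divides b. Since c divides b, lcm(c, lcm(v, i)) divides b.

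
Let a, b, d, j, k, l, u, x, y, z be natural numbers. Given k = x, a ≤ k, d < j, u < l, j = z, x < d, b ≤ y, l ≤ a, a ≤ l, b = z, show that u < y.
l ≤ a and a ≤ l, thus l = a. Because u < l, u < a. k = x and a ≤ k, thus a ≤ x. x < d, so a < d. Since u < a, u < d. From j = z and d < j, d < z. u < d, so u < z. b = z and b ≤ y, hence z ≤ y. Since u < z, u < y.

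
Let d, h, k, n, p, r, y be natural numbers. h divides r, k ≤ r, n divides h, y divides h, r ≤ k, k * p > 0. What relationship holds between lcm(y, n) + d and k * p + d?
lcm(y, n) + d ≤ k * p + d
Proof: r ≤ k and k ≤ r, hence r = k. y divides h and n divides h, therefore lcm(y, n) divides h. h divides r, so lcm(y, n) divides r. From r = k, lcm(y, n) divides k. Then lcm(y, n) divides k * p. k * p > 0, so lcm(y, n) ≤ k * p. Then lcm(y, n) + d ≤ k * p + d.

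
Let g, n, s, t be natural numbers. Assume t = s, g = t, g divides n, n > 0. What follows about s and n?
s ≤ n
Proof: g = t and g divides n, so t divides n. n > 0, so t ≤ n. Since t = s, s ≤ n.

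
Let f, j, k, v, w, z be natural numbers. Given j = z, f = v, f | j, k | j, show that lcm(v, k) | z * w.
Because f = v and f | j, v | j. Since k | j, lcm(v, k) | j. Since j = z, lcm(v, k) | z. Then lcm(v, k) | z * w.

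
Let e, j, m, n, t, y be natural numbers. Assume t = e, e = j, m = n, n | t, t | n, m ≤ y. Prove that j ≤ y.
t = e and e = j, therefore t = j. n | t and t | n, thus n = t. From m = n, m = t. Since m ≤ y, t ≤ y. t = j, so j ≤ y.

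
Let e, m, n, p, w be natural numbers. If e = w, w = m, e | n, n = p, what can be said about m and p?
m | p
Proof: e = w and w = m, thus e = m. n = p and e | n, thus e | p. Since e = m, m | p.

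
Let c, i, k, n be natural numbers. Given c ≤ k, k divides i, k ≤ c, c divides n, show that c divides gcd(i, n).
Since k ≤ c and c ≤ k, k = c. k divides i, so c divides i. Since c divides n, c divides gcd(i, n).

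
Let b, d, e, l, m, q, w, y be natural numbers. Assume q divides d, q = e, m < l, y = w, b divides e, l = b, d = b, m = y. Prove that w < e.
Since m = y and y = w, m = w. q = e and q divides d, thus e divides d. Because d = b, e divides b. b divides e, so b = e. From l = b and m < l, m < b. b = e, so m < e. Since m = w, w < e.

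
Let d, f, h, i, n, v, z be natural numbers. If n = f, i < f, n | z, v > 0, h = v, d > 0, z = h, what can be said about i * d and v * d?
i * d < v * d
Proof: Because z = h and n | z, n | h. Since n = f, f | h. Since h = v, f | v. Because v > 0, f ≤ v. i < f, so i < v. Since d > 0, i * d < v * d.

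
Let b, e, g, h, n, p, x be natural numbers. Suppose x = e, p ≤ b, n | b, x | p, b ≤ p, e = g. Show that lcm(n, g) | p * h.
From b ≤ p and p ≤ b, b = p. n | b, so n | p. Because x = e and e = g, x = g. Since x | p, g | p. Because n | p, lcm(n, g) | p. Then lcm(n, g) | p * h.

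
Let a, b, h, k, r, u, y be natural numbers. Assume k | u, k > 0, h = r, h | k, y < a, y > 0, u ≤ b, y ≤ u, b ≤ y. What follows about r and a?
r < a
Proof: h = r and h | k, so r | k. Since k > 0, r ≤ k. u ≤ b and b ≤ y, so u ≤ y. From y ≤ u, u = y. k | u, so k | y. y > 0, so k ≤ y. From r ≤ k, r ≤ y. Since y < a, r < a.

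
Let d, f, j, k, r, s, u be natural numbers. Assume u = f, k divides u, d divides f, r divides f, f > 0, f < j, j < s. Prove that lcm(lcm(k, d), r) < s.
u = f and k divides u, so k divides f. Since d divides f, lcm(k, d) divides f. Since r divides f, lcm(lcm(k, d), r) divides f. Since f > 0, lcm(lcm(k, d), r) ≤ f. f < j and j < s, hence f < s. Since lcm(lcm(k, d), r) ≤ f, lcm(lcm(k, d), r) < s.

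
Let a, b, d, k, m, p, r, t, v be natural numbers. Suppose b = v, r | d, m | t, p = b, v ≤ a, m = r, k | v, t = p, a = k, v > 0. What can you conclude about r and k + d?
r | k + d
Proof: Since a = k and v ≤ a, v ≤ k. k | v and v > 0, so k ≤ v. Since v ≤ k, v = k. p = b and b = v, therefore p = v. Since t = p and m | t, m | p. Since m = r, r | p. p = v, so r | v. v = k, so r | k. r | d, so r | k + d.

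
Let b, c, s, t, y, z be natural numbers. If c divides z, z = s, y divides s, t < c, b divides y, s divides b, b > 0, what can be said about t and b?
t < b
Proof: b divides y and y divides s, thus b divides s. Since s divides b, s = b. Since z = s, z = b. Since c divides z, c divides b. Since b > 0, c ≤ b. t < c, so t < b.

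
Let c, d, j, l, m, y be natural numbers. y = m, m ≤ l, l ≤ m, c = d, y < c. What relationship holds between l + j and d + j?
l + j < d + j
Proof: Because m ≤ l and l ≤ m, m = l. y = m, so y = l. Because c = d and y < c, y < d. y = l, so l < d. Then l + j < d + j.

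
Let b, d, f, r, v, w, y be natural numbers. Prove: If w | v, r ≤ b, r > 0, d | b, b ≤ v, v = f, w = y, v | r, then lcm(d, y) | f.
v | r and r > 0, therefore v ≤ r. Since r ≤ b, v ≤ b. Since b ≤ v, b = v. d | b, so d | v. w = y and w | v, therefore y | v. d | v, so lcm(d, y) | v. v = f, so lcm(d, y) | f.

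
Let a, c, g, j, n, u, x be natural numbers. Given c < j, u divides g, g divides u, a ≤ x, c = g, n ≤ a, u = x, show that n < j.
Because n ≤ a and a ≤ x, n ≤ x. g divides u and u divides g, thus g = u. Since c = g, c = u. Since u = x, c = x. Since c < j, x < j. n ≤ x, so n < j.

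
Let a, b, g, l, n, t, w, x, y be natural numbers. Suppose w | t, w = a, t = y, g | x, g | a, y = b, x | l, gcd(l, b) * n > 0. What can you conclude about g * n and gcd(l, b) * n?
g * n ≤ gcd(l, b) * n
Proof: g | x and x | l, thus g | l. t = y and y = b, therefore t = b. w = a and w | t, hence a | t. t = b, so a | b. g | a, so g | b. Because g | l, g | gcd(l, b). Then g * n | gcd(l, b) * n. gcd(l, b) * n > 0, so g * n ≤ gcd(l, b) * n.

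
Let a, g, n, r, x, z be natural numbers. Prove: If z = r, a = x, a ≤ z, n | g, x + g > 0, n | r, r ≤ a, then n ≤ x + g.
From z = r and a ≤ z, a ≤ r. r ≤ a, so r = a. a = x, so r = x. From n | r, n | x. Since n | g, n | x + g. x + g > 0, so n ≤ x + g.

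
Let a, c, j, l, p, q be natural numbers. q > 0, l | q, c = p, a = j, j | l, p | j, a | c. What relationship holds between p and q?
p ≤ q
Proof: c = p and a | c, so a | p. Since a = j, j | p. From p | j, j = p. Since j | l and l | q, j | q. q > 0, so j ≤ q. Since j = p, p ≤ q.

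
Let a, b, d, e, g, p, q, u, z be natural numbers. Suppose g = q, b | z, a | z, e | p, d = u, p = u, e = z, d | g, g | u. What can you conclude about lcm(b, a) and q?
lcm(b, a) | q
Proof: Since b | z and a | z, lcm(b, a) | z. d = u and d | g, therefore u | g. Since g | u, u = g. g = q, so u = q. e = z and e | p, so z | p. p = u, so z | u. u = q, so z | q. lcm(b, a) | z, so lcm(b, a) | q.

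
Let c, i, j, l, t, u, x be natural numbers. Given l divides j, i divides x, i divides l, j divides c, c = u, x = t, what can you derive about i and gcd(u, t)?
i divides gcd(u, t)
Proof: Because i divides l and l divides j, i divides j. j divides c, so i divides c. Since c = u, i divides u. x = t and i divides x, thus i divides t. i divides u, so i divides gcd(u, t).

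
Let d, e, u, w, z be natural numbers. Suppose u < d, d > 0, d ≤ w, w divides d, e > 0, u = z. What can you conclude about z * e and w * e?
z * e < w * e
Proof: Since w divides d and d > 0, w ≤ d. Since d ≤ w, d = w. u = z and u < d, thus z < d. Since d = w, z < w. Using e > 0 and multiplying by a positive, z * e < w * e.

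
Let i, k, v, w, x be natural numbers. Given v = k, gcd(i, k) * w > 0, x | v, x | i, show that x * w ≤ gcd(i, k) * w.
Since v = k and x | v, x | k. x | i, so x | gcd(i, k). Then x * w | gcd(i, k) * w. Since gcd(i, k) * w > 0, x * w ≤ gcd(i, k) * w.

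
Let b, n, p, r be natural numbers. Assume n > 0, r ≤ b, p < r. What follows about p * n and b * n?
p * n < b * n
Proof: p < r and r ≤ b, thus p < b. Using n > 0, by multiplying by a positive, p * n < b * n.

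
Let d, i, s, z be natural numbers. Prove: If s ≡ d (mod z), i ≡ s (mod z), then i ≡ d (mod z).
i ≡ s (mod z) and s ≡ d (mod z). By transitivity, i ≡ d (mod z).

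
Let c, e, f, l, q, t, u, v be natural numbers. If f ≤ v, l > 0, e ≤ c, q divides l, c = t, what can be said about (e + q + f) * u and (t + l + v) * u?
(e + q + f) * u ≤ (t + l + v) * u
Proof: c = t and e ≤ c, so e ≤ t. q divides l and l > 0, so q ≤ l. e ≤ t, so e + q ≤ t + l. Since f ≤ v, e + q + f ≤ t + l + v. By multiplying by a non-negative, (e + q + f) * u ≤ (t + l + v) * u.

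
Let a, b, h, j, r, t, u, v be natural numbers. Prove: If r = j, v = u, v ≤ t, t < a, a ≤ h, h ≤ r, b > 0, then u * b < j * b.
From v ≤ t and t < a, v < a. From v = u, u < a. a ≤ h and h ≤ r, hence a ≤ r. u < a, so u < r. Since r = j, u < j. From b > 0, u * b < j * b.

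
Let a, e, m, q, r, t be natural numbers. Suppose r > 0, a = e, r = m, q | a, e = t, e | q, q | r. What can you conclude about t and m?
t ≤ m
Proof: a = e and q | a, hence q | e. e | q, so q = e. Since e = t, q = t. q | r and r > 0, therefore q ≤ r. Since r = m, q ≤ m. Since q = t, t ≤ m.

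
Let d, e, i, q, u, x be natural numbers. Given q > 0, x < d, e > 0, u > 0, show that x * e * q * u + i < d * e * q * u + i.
Because x < d and e > 0, by multiplying by a positive, x * e < d * e. Since q > 0, by multiplying by a positive, x * e * q < d * e * q. From u > 0, by multiplying by a positive, x * e * q * u < d * e * q * u. Then x * e * q * u + i < d * e * q * u + i.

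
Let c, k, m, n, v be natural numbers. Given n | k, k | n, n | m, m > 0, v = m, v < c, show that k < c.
From n | k and k | n, n = k. n | m, so k | m. Since m > 0, k ≤ m. v = m and v < c, so m < c. k ≤ m, so k < c.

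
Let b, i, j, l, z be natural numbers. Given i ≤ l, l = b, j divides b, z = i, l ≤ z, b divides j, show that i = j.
z = i and l ≤ z, so l ≤ i. i ≤ l, so i = l. Since l = b, i = b. b divides j and j divides b, hence b = j. Since i = b, i = j.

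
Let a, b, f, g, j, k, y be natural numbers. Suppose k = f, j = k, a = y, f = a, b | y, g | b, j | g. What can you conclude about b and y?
b = y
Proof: From f = a and a = y, f = y. From j = k and k = f, j = f. j | g and g | b, so j | b. j = f, so f | b. Since f = y, y | b. b | y, so b = y.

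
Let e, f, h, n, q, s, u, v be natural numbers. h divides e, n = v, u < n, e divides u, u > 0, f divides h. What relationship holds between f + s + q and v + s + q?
f + s + q < v + s + q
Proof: Because f divides h and h divides e, f divides e. From e divides u, f divides u. u > 0, so f ≤ u. n = v and u < n, thus u < v. Because f ≤ u, f < v. Then f + s < v + s. Then f + s + q < v + s + q.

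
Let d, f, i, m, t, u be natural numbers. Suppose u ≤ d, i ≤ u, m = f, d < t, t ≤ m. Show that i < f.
Because u ≤ d and d < t, u < t. i ≤ u, so i < t. Because m = f and t ≤ m, t ≤ f. Since i < t, i < f.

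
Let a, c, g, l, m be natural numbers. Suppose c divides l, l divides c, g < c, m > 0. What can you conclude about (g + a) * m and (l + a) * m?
(g + a) * m < (l + a) * m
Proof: Because c divides l and l divides c, c = l. g < c, so g < l. Then g + a < l + a. Combining with m > 0, by multiplying by a positive, (g + a) * m < (l + a) * m.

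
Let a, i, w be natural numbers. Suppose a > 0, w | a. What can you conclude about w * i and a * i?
w * i ≤ a * i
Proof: Since w | a and a > 0, w ≤ a. Then w * i ≤ a * i.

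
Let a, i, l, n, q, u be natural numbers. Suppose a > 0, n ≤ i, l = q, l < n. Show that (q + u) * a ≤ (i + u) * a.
l = q and l < n, hence q < n. n ≤ i, so q < i. Then q + u < i + u. a > 0, so (q + u) * a < (i + u) * a. Then (q + u) * a ≤ (i + u) * a.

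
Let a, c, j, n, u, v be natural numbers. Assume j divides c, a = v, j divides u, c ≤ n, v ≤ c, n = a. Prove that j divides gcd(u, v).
n = a and a = v, so n = v. From c ≤ n, c ≤ v. From v ≤ c, c = v. j divides c, so j divides v. Since j divides u, j divides gcd(u, v).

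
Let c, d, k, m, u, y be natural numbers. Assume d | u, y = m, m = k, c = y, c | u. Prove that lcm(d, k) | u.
Because y = m and m = k, y = k. From c = y and c | u, y | u. From y = k, k | u. d | u, so lcm(d, k) | u.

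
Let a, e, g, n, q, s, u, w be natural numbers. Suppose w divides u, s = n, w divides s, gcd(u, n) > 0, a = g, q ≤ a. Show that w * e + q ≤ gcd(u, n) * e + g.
s = n and w divides s, therefore w divides n. Because w divides u, w divides gcd(u, n). Because gcd(u, n) > 0, w ≤ gcd(u, n). By multiplying by a non-negative, w * e ≤ gcd(u, n) * e. a = g and q ≤ a, so q ≤ g. Since w * e ≤ gcd(u, n) * e, w * e + q ≤ gcd(u, n) * e + g.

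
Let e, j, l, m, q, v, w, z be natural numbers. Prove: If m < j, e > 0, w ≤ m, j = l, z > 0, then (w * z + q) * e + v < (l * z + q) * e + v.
j = l and m < j, therefore m < l. w ≤ m, so w < l. Because z > 0, w * z < l * z. Then w * z + q < l * z + q. Since e > 0, (w * z + q) * e < (l * z + q) * e. Then (w * z + q) * e + v < (l * z + q) * e + v.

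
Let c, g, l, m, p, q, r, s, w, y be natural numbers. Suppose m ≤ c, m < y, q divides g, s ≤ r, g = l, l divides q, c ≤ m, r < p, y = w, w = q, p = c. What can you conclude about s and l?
s < l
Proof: y = w and w = q, hence y = q. g = l and q divides g, therefore q divides l. Since l divides q, q = l. Since y = q, y = l. p = c and r < p, thus r < c. Since s ≤ r, s < c. m ≤ c and c ≤ m, so m = c. m < y, so c < y. s < c, so s < y. y = l, so s < l.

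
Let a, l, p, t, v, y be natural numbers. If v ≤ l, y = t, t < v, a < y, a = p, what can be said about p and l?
p < l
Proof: Since y = t and a < y, a < t. t < v and v ≤ l, so t < l. Since a < t, a < l. Since a = p, p < l.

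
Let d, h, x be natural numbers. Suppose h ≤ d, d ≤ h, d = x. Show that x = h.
Because h ≤ d and d ≤ h, h = d. Since d = x, h = x. Then x = h.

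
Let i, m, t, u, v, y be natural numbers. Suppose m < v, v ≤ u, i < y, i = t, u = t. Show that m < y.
Because u = t and v ≤ u, v ≤ t. From m < v, m < t. Since i = t and i < y, t < y. Because m < t, m < y.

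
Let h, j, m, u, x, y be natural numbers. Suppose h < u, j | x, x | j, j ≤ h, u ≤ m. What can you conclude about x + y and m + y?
x + y < m + y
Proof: From j | x and x | j, j = x. From j ≤ h and h < u, j < u. u ≤ m, so j < m. Since j = x, x < m. Then x + y < m + y.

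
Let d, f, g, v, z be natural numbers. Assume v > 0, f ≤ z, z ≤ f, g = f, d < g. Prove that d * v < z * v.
f ≤ z and z ≤ f, hence f = z. g = f, so g = z. Since d < g, d < z. Since v > 0, by multiplying by a positive, d * v < z * v.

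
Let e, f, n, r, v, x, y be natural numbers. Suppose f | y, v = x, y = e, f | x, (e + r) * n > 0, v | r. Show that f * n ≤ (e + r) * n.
Since y = e and f | y, f | e. v = x and v | r, thus x | r. Since f | x, f | r. f | e, so f | e + r. Then f * n | (e + r) * n. From (e + r) * n > 0, f * n ≤ (e + r) * n.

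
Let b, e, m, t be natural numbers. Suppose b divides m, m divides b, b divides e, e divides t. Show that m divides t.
b divides m and m divides b, thus b = m. From b divides e and e divides t, b divides t. Because b = m, m divides t.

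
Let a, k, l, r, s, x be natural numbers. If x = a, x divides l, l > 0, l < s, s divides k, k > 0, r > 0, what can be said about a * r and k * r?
a * r < k * r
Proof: Because x divides l and l > 0, x ≤ l. From x = a, a ≤ l. s divides k and k > 0, thus s ≤ k. Since l < s, l < k. From a ≤ l, a < k. Combined with r > 0, by multiplying by a positive, a * r < k * r.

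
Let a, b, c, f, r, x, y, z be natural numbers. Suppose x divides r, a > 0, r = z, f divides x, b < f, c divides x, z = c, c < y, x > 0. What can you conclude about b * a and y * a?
b * a < y * a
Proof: r = z and z = c, hence r = c. x divides r, so x divides c. From c divides x, x = c. f divides x and x > 0, hence f ≤ x. Since b < f, b < x. Since x = c, b < c. Since c < y, b < y. From a > 0, by multiplying by a positive, b * a < y * a.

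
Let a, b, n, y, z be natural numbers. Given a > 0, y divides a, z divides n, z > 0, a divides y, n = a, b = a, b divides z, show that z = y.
From n = a and z divides n, z divides a. a > 0, so z ≤ a. Because b = a and b divides z, a divides z. Since z > 0, a ≤ z. Since z ≤ a, z = a. a divides y and y divides a, thus a = y. Since z = a, z = y.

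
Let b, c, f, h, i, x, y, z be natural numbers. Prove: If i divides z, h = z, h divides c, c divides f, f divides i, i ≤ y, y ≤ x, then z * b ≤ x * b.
h divides c and c divides f, thus h divides f. Since f divides i, h divides i. h = z, so z divides i. i divides z, so i = z. Since i ≤ y and y ≤ x, i ≤ x. Since i = z, z ≤ x. By multiplying by a non-negative, z * b ≤ x * b.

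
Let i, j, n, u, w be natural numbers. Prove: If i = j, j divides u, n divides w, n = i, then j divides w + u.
Since n = i and i = j, n = j. Since n divides w, j divides w. j divides u, so j divides w + u.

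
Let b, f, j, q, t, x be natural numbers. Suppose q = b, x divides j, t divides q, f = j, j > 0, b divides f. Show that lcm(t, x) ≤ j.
Because q = b and t divides q, t divides b. From b divides f, t divides f. f = j, so t divides j. Since x divides j, lcm(t, x) divides j. j > 0, so lcm(t, x) ≤ j.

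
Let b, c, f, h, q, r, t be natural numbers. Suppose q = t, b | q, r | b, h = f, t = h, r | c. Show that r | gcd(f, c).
q = t and t = h, therefore q = h. h = f, so q = f. Since r | b and b | q, r | q. q = f, so r | f. Because r | c, r | gcd(f, c).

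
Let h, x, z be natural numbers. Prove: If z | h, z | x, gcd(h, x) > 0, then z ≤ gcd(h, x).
z | h and z | x, hence z | gcd(h, x). Since gcd(h, x) > 0, z ≤ gcd(h, x).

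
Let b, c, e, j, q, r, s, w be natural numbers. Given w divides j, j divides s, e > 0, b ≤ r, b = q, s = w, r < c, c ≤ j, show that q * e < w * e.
s = w and j divides s, so j divides w. w divides j, so j = w. b ≤ r and r < c, therefore b < c. Since c ≤ j, b < j. Since b = q, q < j. Because j = w, q < w. Combined with e > 0, by multiplying by a positive, q * e < w * e.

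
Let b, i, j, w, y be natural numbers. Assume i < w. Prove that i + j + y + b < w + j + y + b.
i < w, hence i + j < w + j. Then i + j + y < w + j + y. Then i + j + y + b < w + j + y + b.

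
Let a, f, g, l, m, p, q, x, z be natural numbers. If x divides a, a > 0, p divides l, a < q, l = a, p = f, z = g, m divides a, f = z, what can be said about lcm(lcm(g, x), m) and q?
lcm(lcm(g, x), m) < q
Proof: Since p = f and f = z, p = z. Because l = a and p divides l, p divides a. From p = z, z divides a. z = g, so g divides a. Since x divides a, lcm(g, x) divides a. Since m divides a, lcm(lcm(g, x), m) divides a. a > 0, so lcm(lcm(g, x), m) ≤ a. a < q, so lcm(lcm(g, x), m) < q.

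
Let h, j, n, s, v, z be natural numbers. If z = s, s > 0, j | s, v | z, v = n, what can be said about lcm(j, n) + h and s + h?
lcm(j, n) + h ≤ s + h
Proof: Since z = s and v | z, v | s. Since v = n, n | s. Since j | s, lcm(j, n) | s. s > 0, so lcm(j, n) ≤ s. Then lcm(j, n) + h ≤ s + h.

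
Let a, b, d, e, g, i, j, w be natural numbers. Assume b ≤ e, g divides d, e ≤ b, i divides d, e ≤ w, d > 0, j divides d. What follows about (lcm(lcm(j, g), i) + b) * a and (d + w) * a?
(lcm(lcm(j, g), i) + b) * a ≤ (d + w) * a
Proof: Since j divides d and g divides d, lcm(j, g) divides d. i divides d, so lcm(lcm(j, g), i) divides d. d > 0, so lcm(lcm(j, g), i) ≤ d. e ≤ b and b ≤ e, so e = b. Since e ≤ w, b ≤ w. Since lcm(lcm(j, g), i) ≤ d, lcm(lcm(j, g), i) + b ≤ d + w. By multiplying by a non-negative, (lcm(lcm(j, g), i) + b) * a ≤ (d + w) * a.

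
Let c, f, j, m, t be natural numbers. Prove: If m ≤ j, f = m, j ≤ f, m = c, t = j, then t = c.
f = m and j ≤ f, hence j ≤ m. Because m ≤ j, j = m. Since t = j, t = m. m = c, so t = c.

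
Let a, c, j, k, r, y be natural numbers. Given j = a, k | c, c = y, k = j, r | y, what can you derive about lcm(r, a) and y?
lcm(r, a) | y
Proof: k = j and j = a, thus k = a. Because c = y and k | c, k | y. Because k = a, a | y. Since r | y, lcm(r, a) | y.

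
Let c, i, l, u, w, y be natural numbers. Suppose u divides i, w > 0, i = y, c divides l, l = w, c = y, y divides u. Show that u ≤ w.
i = y and u divides i, hence u divides y. y divides u, so y = u. c = y, so c = u. From l = w and c divides l, c divides w. Since w > 0, c ≤ w. Since c = u, u ≤ w.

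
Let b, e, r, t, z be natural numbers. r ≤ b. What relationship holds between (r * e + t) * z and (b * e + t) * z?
(r * e + t) * z ≤ (b * e + t) * z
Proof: From r ≤ b, r * e ≤ b * e. Then r * e + t ≤ b * e + t. Then (r * e + t) * z ≤ (b * e + t) * z.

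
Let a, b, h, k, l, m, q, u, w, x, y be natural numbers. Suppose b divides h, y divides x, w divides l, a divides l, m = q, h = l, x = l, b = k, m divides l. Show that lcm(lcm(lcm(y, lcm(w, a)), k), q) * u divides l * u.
x = l and y divides x, thus y divides l. w divides l and a divides l, therefore lcm(w, a) divides l. y divides l, so lcm(y, lcm(w, a)) divides l. h = l and b divides h, therefore b divides l. Since b = k, k divides l. lcm(y, lcm(w, a)) divides l, so lcm(lcm(y, lcm(w, a)), k) divides l. m = q and m divides l, therefore q divides l. Since lcm(lcm(y, lcm(w, a)), k) divides l, lcm(lcm(lcm(y, lcm(w, a)), k), q) divides l. Then lcm(lcm(lcm(y, lcm(w, a)), k), q) * u divides l * u.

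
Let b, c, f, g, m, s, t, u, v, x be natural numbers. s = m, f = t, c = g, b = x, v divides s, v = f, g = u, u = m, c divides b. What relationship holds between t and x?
t divides x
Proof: Since s = m and v divides s, v divides m. v = f, so f divides m. g = u and u = m, therefore g = m. Because c = g and c divides b, g divides b. Since g = m, m divides b. Since b = x, m divides x. f divides m, so f divides x. f = t, so t divides x.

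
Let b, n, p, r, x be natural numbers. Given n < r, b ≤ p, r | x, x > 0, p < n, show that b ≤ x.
Because p < n and n < r, p < r. r | x and x > 0, thus r ≤ x. Because p < r, p < x. b ≤ p, so b < x. Then b ≤ x.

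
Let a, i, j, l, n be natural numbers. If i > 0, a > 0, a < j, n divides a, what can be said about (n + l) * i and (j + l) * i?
(n + l) * i < (j + l) * i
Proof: n divides a and a > 0, therefore n ≤ a. a < j, so n < j. Then n + l < j + l. Combining with i > 0, by multiplying by a positive, (n + l) * i < (j + l) * i.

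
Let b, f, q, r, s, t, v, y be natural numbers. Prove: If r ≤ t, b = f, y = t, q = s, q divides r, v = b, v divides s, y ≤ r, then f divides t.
Since y = t and y ≤ r, t ≤ r. r ≤ t, so r = t. v = b and b = f, hence v = f. q = s and q divides r, thus s divides r. v divides s, so v divides r. v = f, so f divides r. r = t, so f divides t.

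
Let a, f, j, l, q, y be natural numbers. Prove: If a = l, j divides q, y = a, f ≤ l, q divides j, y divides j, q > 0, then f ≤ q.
From j divides q and q divides j, j = q. y = a and a = l, so y = l. y divides j, so l divides j. Since j = q, l divides q. q > 0, so l ≤ q. Since f ≤ l, f ≤ q.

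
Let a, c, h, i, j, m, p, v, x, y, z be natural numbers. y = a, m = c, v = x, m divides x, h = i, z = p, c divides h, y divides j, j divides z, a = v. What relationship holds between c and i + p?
c divides i + p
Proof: Since h = i and c divides h, c divides i. Because m = c and m divides x, c divides x. Because a = v and v = x, a = x. y = a and y divides j, hence a divides j. Since a = x, x divides j. Since c divides x, c divides j. z = p and j divides z, hence j divides p. From c divides j, c divides p. c divides i, so c divides i + p.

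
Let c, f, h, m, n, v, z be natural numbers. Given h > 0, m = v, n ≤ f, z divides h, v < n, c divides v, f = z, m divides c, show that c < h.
m = v and m divides c, so v divides c. Since c divides v, v = c. v < n and n ≤ f, so v < f. f = z, so v < z. v = c, so c < z. From z divides h and h > 0, z ≤ h. Since c < z, c < h.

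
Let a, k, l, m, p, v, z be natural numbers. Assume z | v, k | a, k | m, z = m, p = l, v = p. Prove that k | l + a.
Since v = p and p = l, v = l. z = m and z | v, therefore m | v. Since v = l, m | l. Since k | m, k | l. k | a, so k | l + a.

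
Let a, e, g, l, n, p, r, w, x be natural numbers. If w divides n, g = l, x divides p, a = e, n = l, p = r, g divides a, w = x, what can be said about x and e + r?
x divides e + r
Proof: n = l and w divides n, so w divides l. Since w = x, x divides l. g = l and g divides a, hence l divides a. From a = e, l divides e. Since x divides l, x divides e. p = r and x divides p, so x divides r. Since x divides e, x divides e + r.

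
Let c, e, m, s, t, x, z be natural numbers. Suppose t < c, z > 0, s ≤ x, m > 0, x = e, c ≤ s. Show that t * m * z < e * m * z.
Because c ≤ s and s ≤ x, c ≤ x. Because t < c, t < x. From x = e, t < e. m > 0, so t * m < e * m. Since z > 0, t * m * z < e * m * z.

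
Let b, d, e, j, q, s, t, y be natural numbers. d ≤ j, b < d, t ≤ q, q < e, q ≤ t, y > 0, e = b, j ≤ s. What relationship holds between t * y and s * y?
t * y < s * y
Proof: Because q ≤ t and t ≤ q, q = t. Since q < e, t < e. Since e = b, t < b. From b < d, t < d. Because d ≤ j and j ≤ s, d ≤ s. t < d, so t < s. Since y > 0, t * y < s * y.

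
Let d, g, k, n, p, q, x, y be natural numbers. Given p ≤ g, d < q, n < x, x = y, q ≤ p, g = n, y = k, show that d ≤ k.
d < q and q ≤ p, thus d < p. g = n and p ≤ g, hence p ≤ n. Since x = y and n < x, n < y. Since p ≤ n, p < y. Since y = k, p < k. Because d < p, d < k. Then d ≤ k.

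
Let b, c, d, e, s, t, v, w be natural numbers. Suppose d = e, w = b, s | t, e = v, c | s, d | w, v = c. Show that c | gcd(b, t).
From d = e and e = v, d = v. Since d | w, v | w. Since v = c, c | w. w = b, so c | b. c | s and s | t, so c | t. Since c | b, c | gcd(b, t).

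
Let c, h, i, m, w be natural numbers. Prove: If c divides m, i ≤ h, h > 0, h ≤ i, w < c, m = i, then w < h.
Since i ≤ h and h ≤ i, i = h. m = i, so m = h. Since c divides m, c divides h. Since h > 0, c ≤ h. w < c, so w < h.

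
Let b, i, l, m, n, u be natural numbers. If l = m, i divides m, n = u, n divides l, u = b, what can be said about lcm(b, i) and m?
lcm(b, i) divides m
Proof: n = u and n divides l, thus u divides l. l = m, so u divides m. u = b, so b divides m. Since i divides m, lcm(b, i) divides m.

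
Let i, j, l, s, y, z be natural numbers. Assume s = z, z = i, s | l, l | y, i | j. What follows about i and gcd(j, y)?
i | gcd(j, y)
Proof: From s = z and z = i, s = i. Since s | l, i | l. Since l | y, i | y. From i | j, i | gcd(j, y).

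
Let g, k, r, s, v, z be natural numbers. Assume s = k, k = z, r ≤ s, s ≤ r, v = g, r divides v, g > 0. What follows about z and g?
z ≤ g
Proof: Since s = k and k = z, s = z. Because r ≤ s and s ≤ r, r = s. v = g and r divides v, hence r divides g. Since r = s, s divides g. Since s = z, z divides g. Since g > 0, z ≤ g.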